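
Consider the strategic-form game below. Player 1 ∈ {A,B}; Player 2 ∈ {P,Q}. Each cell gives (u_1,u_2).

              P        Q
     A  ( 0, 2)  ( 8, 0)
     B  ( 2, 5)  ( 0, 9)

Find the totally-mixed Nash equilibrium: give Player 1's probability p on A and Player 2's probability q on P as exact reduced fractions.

P1 indiff ⇒ q·0+(1-q)·8 = q·2+(1-q)·0 ⇒ q(-2) = (1-q)(-8) ⇒ q = 4/5
P2 indiff ⇒ p·2+(1-p)·5 = p·0+(1-p)·9 ⇒ p(2) = (1-p)(4) ⇒ p = 2/3

p=2/3, q=4/5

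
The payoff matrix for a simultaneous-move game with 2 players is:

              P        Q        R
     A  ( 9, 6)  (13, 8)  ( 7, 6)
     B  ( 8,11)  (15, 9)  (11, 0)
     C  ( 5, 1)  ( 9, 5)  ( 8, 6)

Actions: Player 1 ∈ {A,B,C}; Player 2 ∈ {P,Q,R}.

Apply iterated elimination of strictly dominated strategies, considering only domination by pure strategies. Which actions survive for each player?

P1 drop C (B beats it: P:8>5 Q:15>9 R:11>8)
P2 drop R (Q beats it: A:8>6 B:9>0)
P1→{A,B} P2→{P,Q}

Survivors P1:{A,B} P2:{P,Q}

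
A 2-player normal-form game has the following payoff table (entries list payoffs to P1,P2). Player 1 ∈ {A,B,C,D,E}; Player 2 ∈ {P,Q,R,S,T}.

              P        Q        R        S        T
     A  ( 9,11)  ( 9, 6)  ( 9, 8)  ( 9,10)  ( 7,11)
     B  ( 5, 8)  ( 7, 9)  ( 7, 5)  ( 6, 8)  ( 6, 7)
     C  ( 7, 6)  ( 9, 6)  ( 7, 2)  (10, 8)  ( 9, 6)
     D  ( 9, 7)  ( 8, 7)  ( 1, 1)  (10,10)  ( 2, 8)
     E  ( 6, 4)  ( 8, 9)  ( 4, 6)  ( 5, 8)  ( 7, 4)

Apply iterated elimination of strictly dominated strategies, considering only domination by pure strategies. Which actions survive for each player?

Survivors P1:{A,C,D} P2:{P,S,T}

P1 drop B (A beats it: P:9>5 Q:9>7 R:9>7 S:9>6 T:7>6)
P1 drop E (C beats it: P:7>6 Q:9>8 R:7>4 S:10>5 T:9>7)
P2 drop Q (S beats it: A:10>6 C:8>6 D:10>7)
P2 drop R (P beats it: A:11>8 C:6>2 D:7>1)
P1→{A,C,D} P2→{P,S,T}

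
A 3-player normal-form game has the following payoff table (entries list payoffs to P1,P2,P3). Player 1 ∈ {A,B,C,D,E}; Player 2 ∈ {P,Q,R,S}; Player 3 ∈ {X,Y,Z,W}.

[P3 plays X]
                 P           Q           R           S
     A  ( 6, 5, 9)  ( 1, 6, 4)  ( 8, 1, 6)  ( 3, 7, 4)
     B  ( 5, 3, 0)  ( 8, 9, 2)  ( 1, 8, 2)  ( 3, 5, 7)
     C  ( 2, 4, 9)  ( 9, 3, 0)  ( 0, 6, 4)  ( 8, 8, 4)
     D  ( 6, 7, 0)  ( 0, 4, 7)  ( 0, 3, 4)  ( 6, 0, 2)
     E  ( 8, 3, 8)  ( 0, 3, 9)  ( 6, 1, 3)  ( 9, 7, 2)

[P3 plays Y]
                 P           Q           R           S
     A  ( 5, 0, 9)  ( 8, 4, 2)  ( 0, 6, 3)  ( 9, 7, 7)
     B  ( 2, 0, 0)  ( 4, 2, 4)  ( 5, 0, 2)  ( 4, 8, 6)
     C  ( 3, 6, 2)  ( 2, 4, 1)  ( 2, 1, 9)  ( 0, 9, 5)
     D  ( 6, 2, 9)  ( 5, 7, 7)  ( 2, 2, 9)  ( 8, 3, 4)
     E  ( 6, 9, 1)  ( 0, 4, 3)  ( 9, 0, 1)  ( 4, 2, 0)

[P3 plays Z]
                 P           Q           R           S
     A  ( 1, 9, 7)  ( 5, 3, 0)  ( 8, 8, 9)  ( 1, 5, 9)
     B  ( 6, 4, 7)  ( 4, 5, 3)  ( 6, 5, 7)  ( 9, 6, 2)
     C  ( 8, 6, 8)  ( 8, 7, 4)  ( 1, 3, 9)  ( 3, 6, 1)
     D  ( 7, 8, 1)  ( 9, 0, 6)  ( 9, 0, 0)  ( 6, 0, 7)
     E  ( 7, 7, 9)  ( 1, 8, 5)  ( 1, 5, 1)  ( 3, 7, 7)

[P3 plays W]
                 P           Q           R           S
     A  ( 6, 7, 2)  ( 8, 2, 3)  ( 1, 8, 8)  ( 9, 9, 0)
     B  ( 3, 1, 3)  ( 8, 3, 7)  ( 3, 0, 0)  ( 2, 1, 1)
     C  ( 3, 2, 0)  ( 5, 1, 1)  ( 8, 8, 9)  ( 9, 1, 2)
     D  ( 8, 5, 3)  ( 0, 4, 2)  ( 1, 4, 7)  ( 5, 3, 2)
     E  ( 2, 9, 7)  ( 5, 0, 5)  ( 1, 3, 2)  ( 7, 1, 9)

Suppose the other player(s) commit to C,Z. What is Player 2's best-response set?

BR_2 = {Q}

u_2(P vs C,Z) = 6
u_2(Q vs C,Z) = 7
u_2(R vs C,Z) = 3
u_2(S vs C,Z) = 6
max payoff 7 at {Q}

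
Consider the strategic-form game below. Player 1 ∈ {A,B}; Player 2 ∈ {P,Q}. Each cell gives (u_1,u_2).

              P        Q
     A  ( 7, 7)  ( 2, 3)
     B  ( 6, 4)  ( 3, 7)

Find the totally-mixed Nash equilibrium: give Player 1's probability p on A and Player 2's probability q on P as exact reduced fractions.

P1 mixes 3/7 on A; P2 mixes 1/2 on P

P1 indiff ⇒ q·7+(1-q)·2 = q·6+(1-q)·3 ⇒ q(1) = (1-q)(1) ⇒ q = 1/2
P2 indiff ⇒ p·7+(1-p)·4 = p·3+(1-p)·7 ⇒ p(4) = (1-p)(3) ⇒ p = 3/7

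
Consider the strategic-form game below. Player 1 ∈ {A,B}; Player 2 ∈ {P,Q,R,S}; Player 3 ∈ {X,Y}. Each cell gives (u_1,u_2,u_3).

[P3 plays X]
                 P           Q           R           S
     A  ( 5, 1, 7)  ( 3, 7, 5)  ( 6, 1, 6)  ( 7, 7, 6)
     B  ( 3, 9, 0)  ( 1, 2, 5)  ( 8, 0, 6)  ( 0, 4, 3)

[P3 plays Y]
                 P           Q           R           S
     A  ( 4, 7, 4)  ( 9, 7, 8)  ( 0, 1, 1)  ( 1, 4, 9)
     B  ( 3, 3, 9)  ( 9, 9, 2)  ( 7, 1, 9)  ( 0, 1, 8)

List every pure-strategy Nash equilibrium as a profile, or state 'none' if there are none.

(A,P,X): not NE [P2→S gives 7>1]
(A,P,Y): not NE [P3→X gives 7>4]
(A,Q,X): not NE [P3→Y gives 8>5]
(A,Q,Y): NE
(A,R,X): not NE [P1→B gives 8>6; P2→S gives 7>1]
(A,R,Y): not NE [P1→B gives 7>0; P2→Q gives 7>1; P3→X gives 6>1]
(A,S,X): not NE [P3→Y gives 9>6]
(A,S,Y): not NE [P2→Q gives 7>4]
(B,P,X): not NE [P1→A gives 5>3; P3→Y gives 9>0]
(B,P,Y): not NE [P1→A gives 4>3; P2→Q gives 9>3]
(B,Q,X): not NE [P1→A gives 3>1; P2→P gives 9>2]
(B,Q,Y): not NE [P3→X gives 5>2]
(B,R,X): not NE [P2→P gives 9>0; P3→Y gives 9>6]
(B,R,Y): not NE [P2→Q gives 9>1]
(B,S,X): not NE [P1→A gives 7>0; P2→P gives 9>4; P3→Y gives 8>3]
(B,S,Y): not NE [P1→A gives 1>0; P2→Q gives 9>1]

PSNE = {(A,Q,Y)}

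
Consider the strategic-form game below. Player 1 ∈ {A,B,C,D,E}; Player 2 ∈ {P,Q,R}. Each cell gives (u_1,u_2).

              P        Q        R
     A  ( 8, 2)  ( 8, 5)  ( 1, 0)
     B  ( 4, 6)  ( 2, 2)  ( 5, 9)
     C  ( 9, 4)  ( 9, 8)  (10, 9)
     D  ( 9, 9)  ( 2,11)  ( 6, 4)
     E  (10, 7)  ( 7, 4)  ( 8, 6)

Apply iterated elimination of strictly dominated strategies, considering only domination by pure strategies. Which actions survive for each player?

P1 drop A (C beats it: P:9>8 Q:9>8 R:10>1)
P1 drop B (C beats it: P:9>4 Q:9>2 R:10>5)
P1 drop D (E beats it: P:10>9 Q:7>2 R:8>6)
P2 drop Q (R beats it: C:9>8 E:6>4)
P1→{C,E} P2→{P,R}

IESDS → P1:{C,E} P2:{P,R}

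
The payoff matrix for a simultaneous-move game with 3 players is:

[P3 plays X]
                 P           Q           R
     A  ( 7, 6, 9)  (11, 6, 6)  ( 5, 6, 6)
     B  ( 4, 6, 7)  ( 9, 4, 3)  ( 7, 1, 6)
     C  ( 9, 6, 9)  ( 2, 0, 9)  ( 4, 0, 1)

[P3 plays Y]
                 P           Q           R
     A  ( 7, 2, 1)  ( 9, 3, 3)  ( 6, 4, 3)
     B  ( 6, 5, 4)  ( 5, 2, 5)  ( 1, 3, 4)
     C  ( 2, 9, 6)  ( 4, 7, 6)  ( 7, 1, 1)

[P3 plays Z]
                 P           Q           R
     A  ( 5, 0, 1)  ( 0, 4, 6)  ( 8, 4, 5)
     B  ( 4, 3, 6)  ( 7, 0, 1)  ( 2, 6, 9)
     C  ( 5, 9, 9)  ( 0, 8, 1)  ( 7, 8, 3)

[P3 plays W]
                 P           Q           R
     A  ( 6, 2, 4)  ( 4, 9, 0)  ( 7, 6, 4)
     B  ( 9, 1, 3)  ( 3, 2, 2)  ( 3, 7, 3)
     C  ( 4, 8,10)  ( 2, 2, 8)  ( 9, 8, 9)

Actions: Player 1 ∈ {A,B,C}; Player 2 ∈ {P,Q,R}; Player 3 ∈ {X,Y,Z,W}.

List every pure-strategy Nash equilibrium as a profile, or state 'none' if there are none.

Nash profiles: (A,Q,X), (C,R,W)

(A,P,X): not NE [P1→C gives 9>7]
(A,P,Y): not NE [P2→R gives 4>2; P3→X gives 9>1]
(A,P,Z): not NE [P2→R gives 4>0; P3→X gives 9>1]
(A,P,W): not NE [P1→B gives 9>6; P2→Q gives 9>2; P3→X gives 9>4]
(A,Q,X): NE
(A,Q,Y): not NE [P2→R gives 4>3; P3→Z gives 6>3]
(A,Q,Z): not NE [P1→B gives 7>0]
(A,Q,W): not NE [P3→Z gives 6>0]
(A,R,X): not NE [P1→B gives 7>5]
(A,R,Y): not NE [P1→C gives 7>6; P3→X gives 6>3]
(A,R,Z): not NE [P3→X gives 6>5]
(A,R,W): not NE [P1→C gives 9>7; P2→Q gives 9>6; P3→X gives 6>4]
(B,P,X): not NE [P1→C gives 9>4]
(B,P,Y): not NE [P1→A gives 7>6; P3→X gives 7>4]
(B,P,Z): not NE [P1→C gives 5>4; P2→R gives 6>3; P3→X gives 7>6]
(B,P,W): not NE [P2→R gives 7>1; P3→X gives 7>3]
(B,Q,X): not NE [P1→A gives 11>9; P2→P gives 6>4; P3→Y gives 5>3]
(B,Q,Y): not NE [P1→A gives 9>5; P2→P gives 5>2]
(B,Q,Z): not NE [P2→R gives 6>0; P3→Y gives 5>1]
(B,Q,W): not NE [P1→A gives 4>3; P2→R gives 7>2; P3→Y gives 5>2]
(B,R,X): not NE [P2→P gives 6>1; P3→Z gives 9>6]
(B,R,Y): not NE [P1→C gives 7>1; P2→P gives 5>3; P3→Z gives 9>4]
(B,R,Z): not NE [P1→A gives 8>2]
(B,R,W): not NE [P1→C gives 9>3; P3→Z gives 9>3]
(C,P,X): not NE [P3→W gives 10>9]
(C,P,Y): not NE [P1→A gives 7>2; P3→W gives 10>6]
(C,P,Z): not NE [P3→W gives 10>9]
(C,P,W): not NE [P1→B gives 9>4]
(C,Q,X): not NE [P1→A gives 11>2; P2→P gives 6>0]
(C,Q,Y): not NE [P1→A gives 9>4; P2→P gives 9>7; P3→X gives 9>6]
(C,Q,Z): not NE [P1→B gives 7>0; P2→P gives 9>8; P3→X gives 9>1]
(C,Q,W): not NE [P1→A gives 4>2; P2→R gives 8>2; P3→X gives 9>8]
(C,R,X): not NE [P1→B gives 7>4; P2→P gives 6>0; P3→W gives 9>1]
(C,R,Y): not NE [P2→P gives 9>1; P3→W gives 9>1]
(C,R,Z): not NE [P1→A gives 8>7; P2→P gives 9>8; P3→W gives 9>3]
(C,R,W): NE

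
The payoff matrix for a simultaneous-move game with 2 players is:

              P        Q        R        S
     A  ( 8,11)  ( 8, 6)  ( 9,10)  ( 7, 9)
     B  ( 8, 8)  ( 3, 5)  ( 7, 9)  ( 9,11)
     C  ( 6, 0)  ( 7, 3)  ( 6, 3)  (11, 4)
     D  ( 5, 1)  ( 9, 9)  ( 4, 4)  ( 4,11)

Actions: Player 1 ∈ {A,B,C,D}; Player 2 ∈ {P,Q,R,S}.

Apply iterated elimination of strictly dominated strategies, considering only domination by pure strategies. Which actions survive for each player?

IESDS → P1:{A,B,C} P2:{P,R,S}

P2 drop Q (S beats it: A:9>6 B:11>5 C:4>3 D:11>9)
P1 drop D (A beats it: P:8>5 R:9>4 S:7>4)
P1→{A,B,C} P2→{P,R,S}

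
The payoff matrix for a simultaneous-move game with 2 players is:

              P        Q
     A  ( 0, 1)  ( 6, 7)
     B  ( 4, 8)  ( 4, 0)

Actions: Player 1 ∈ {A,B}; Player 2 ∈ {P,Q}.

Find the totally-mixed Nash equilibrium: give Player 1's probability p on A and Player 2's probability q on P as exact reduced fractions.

P1 indiff ⇒ q·0+(1-q)·6 = q·4+(1-q)·4 ⇒ q(-4) = (1-q)(-2) ⇒ q = 1/3
P2 indiff ⇒ p·1+(1-p)·8 = p·7+(1-p)·0 ⇒ p(-6) = (1-p)(-8) ⇒ p = 4/7

P1 mixes 4/7 on A; P2 mixes 1/3 on P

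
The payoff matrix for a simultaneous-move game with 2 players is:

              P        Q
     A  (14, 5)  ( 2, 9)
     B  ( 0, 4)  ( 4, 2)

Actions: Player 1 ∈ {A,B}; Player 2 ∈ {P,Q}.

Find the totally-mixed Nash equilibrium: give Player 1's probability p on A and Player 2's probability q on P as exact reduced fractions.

(p,q) = (1/3, 1/8)

P1 indiff ⇒ q·14+(1-q)·2 = q·0+(1-q)·4 ⇒ q(14) = (1-q)(2) ⇒ q = 1/8
P2 indiff ⇒ p·5+(1-p)·4 = p·9+(1-p)·2 ⇒ p(-4) = (1-p)(-2) ⇒ p = 1/3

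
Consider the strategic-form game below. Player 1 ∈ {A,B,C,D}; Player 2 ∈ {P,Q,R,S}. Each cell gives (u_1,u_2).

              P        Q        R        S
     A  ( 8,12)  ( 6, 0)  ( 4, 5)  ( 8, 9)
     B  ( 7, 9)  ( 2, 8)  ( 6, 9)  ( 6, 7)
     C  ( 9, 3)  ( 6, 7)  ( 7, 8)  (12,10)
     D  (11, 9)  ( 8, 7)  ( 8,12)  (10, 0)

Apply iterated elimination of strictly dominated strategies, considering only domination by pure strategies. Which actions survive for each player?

IESDS → P1:{C,D} P2:{R,S}

P1 drop A (D beats it: P:11>8 Q:8>6 R:8>4 S:10>8)
P1 drop B (C beats it: P:9>7 Q:6>2 R:7>6 S:12>6)
P2 drop P (R beats it: C:8>3 D:12>9)
P2 drop Q (R beats it: C:8>7 D:12>7)
P1→{C,D} P2→{R,S}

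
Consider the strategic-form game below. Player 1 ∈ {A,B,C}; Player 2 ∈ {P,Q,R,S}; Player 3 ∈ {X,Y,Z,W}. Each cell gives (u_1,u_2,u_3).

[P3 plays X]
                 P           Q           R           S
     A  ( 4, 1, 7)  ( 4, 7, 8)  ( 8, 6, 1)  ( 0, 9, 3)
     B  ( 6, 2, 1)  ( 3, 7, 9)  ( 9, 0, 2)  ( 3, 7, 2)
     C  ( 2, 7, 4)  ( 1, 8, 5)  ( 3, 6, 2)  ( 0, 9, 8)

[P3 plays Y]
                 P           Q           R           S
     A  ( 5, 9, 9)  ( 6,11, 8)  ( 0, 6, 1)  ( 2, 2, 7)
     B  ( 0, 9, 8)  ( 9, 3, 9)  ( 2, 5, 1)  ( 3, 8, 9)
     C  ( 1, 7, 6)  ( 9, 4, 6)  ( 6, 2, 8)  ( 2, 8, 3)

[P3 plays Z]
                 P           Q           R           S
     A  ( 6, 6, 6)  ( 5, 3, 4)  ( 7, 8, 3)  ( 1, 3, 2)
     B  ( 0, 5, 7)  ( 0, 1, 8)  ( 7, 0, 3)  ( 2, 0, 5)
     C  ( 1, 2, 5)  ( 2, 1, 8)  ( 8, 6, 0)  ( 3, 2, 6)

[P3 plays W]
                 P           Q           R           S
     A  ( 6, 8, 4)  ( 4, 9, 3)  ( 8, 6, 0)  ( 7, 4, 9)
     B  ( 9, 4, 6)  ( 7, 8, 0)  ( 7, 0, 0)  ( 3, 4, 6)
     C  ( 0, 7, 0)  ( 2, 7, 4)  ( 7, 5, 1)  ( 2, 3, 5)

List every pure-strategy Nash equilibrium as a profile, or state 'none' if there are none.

(A,P,X): not NE [P1→B gives 6>4; P2→S gives 9>1; P3→Y gives 9>7]
(A,P,Y): not NE [P2→Q gives 11>9]
(A,P,Z): not NE [P2→R gives 8>6; P3→Y gives 9>6]
(A,P,W): not NE [P1→B gives 9>6; P2→Q gives 9>8; P3→Y gives 9>4]
(A,Q,X): not NE [P2→S gives 9>7]
(A,Q,Y): not NE [P1→C gives 9>6]
(A,Q,Z): not NE [P2→R gives 8>3; P3→Y gives 8>4]
(A,Q,W): not NE [P1→B gives 7>4; P3→Y gives 8>3]
(A,R,X): not NE [P1→B gives 9>8; P2→S gives 9>6; P3→Z gives 3>1]
(A,R,Y): not NE [P1→C gives 6>0; P2→Q gives 11>6; P3→Z gives 3>1]
(A,R,Z): not NE [P1→C gives 8>7]
(A,R,W): not NE [P2→Q gives 9>6; P3→Z gives 3>0]
(A,S,X): not NE [P1→B gives 3>0; P3→W gives 9>3]
(A,S,Y): not NE [P1→B gives 3>2; P2→Q gives 11>2; P3→W gives 9>7]
(A,S,Z): not NE [P1→C gives 3>1; P2→R gives 8>3; P3→W gives 9>2]
(A,S,W): not NE [P2→Q gives 9>4]
(B,P,X): not NE [P2→S gives 7>2; P3→Y gives 8>1]
(B,P,Y): not NE [P1→A gives 5>0]
(B,P,Z): not NE [P1→A gives 6>0; P3→Y gives 8>7]
(B,P,W): not NE [P2→Q gives 8>4; P3→Y gives 8>6]
(B,Q,X): not NE [P1→A gives 4>3]
(B,Q,Y): not NE [P2→P gives 9>3]
(B,Q,Z): not NE [P1→A gives 5>0; P2→P gives 5>1; P3→Y gives 9>8]
(B,Q,W): not NE [P3→Y gives 9>0]
(B,R,X): not NE [P2→S gives 7>0; P3→Z gives 3>2]
(B,R,Y): not NE [P1→C gives 6>2; P2→P gives 9>5; P3→Z gives 3>1]
(B,R,Z): not NE [P1→C gives 8>7; P2→P gives 5>0]
(B,R,W): not NE [P1→A gives 8>7; P2→Q gives 8>0; P3→Z gives 3>0]
(B,S,X): not NE [P3→Y gives 9>2]
(B,S,Y): not NE [P2→P gives 9>8]
(B,S,Z): not NE [P1→C gives 3>2; P2→P gives 5>0; P3→Y gives 9>5]
(B,S,W): not NE [P1→A gives 7>3; P2→Q gives 8>4; P3→Y gives 9>6]
(C,P,X): not NE [P1→B gives 6>2; P2→S gives 9>7; P3→Y gives 6>4]
(C,P,Y): not NE [P1→A gives 5>1; P2→S gives 8>7]
(C,P,Z): not NE [P1→A gives 6>1; P2→R gives 6>2; P3→Y gives 6>5]
(C,P,W): not NE [P1→B gives 9>0; P3→Y gives 6>0]
(C,Q,X): not NE [P1→A gives 4>1; P2→S gives 9>8; P3→Z gives 8>5]
(C,Q,Y): not NE [P2→S gives 8>4; P3→Z gives 8>6]
(C,Q,Z): not NE [P1→A gives 5>2; P2→R gives 6>1]
(C,Q,W): not NE [P1→B gives 7>2; P3→Z gives 8>4]
(C,R,X): not NE [P1→B gives 9>3; P2→S gives 9>6; P3→Y gives 8>2]
(C,R,Y): not NE [P2→S gives 8>2]
(C,R,Z): not NE [P3→Y gives 8>0]
(C,R,W): not NE [P1→A gives 8>7; P2→Q gives 7>5; P3→Y gives 8>1]
(C,S,X): not NE [P1→B gives 3>0]
(C,S,Y): not NE [P1→B gives 3>2; P3→X gives 8>3]
(C,S,Z): not NE [P2→R gives 6>2; P3→X gives 8>6]
(C,S,W): not NE [P1→A gives 7>2; P2→Q gives 7>3; P3→X gives 8>5]

Equilibria: none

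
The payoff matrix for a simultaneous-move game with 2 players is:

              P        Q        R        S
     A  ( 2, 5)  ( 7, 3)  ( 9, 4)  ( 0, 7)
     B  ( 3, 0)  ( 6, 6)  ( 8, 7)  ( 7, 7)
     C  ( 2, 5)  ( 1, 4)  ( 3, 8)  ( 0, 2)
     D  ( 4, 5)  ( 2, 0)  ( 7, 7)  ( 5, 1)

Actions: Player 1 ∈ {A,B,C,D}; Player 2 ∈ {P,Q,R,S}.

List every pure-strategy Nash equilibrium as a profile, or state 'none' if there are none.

(A,P): not NE [P1→D gives 4>2; P2→S gives 7>5]
(A,Q): not NE [P2→S gives 7>3]
(A,R): not NE [P2→S gives 7>4]
(A,S): not NE [P1→B gives 7>0]
(B,P): not NE [P1→D gives 4>3; P2→S gives 7>0]
(B,Q): not NE [P1→A gives 7>6; P2→S gives 7>6]
(B,R): not NE [P1→A gives 9>8]
(B,S): NE
(C,P): not NE [P1→D gives 4>2; P2→R gives 8>5]
(C,Q): not NE [P1→A gives 7>1; P2→R gives 8>4]
(C,R): not NE [P1→A gives 9>3]
(C,S): not NE [P1→B gives 7>0; P2→R gives 8>2]
(D,P): not NE [P2→R gives 7>5]
(D,Q): not NE [P1→A gives 7>2; P2→R gives 7>0]
(D,R): not NE [P1→A gives 9>7]
(D,S): not NE [P1→B gives 7>5; P2→R gives 7>1]

NE set: (B,S)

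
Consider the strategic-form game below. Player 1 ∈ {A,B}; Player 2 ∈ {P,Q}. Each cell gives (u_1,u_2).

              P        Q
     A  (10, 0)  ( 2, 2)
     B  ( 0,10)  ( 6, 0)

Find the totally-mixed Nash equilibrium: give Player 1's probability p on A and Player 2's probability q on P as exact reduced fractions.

P1 indiff ⇒ q·10+(1-q)·2 = q·0+(1-q)·6 ⇒ q(10) = (1-q)(4) ⇒ q = 2/7
P2 indiff ⇒ p·0+(1-p)·10 = p·2+(1-p)·0 ⇒ p(-2) = (1-p)(-10) ⇒ p = 5/6

(p,q) = (5/6, 2/7)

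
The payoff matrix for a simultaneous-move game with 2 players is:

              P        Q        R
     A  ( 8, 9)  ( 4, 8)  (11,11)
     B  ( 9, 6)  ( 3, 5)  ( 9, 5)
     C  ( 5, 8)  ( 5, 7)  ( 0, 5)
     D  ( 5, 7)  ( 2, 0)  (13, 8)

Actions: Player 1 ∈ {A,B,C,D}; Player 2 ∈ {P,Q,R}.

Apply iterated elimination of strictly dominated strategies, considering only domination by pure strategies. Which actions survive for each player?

IESDS → P1:{A,B,D} P2:{P,R}

P2 drop Q (P beats it: A:9>8 B:6>5 C:8>7 D:7>0)
P1 drop C (A beats it: P:8>5 R:11>0)
P1→{A,B,D} P2→{P,R}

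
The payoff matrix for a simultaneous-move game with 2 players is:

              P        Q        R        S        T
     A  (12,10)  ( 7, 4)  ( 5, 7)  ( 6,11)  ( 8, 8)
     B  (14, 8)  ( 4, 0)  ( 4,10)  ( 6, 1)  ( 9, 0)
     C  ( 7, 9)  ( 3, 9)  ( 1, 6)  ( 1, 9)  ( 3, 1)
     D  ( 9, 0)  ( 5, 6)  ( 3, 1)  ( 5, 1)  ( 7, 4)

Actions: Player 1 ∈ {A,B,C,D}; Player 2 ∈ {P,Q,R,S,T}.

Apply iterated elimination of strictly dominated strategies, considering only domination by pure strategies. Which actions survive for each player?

P1 drop C (A beats it: P:12>7 Q:7>3 R:5>1 S:6>1 T:8>3)
P1 drop D (A beats it: P:12>9 Q:7>5 R:5>3 S:6>5 T:8>7)
P2 drop Q (P beats it: A:10>4 B:8>0)
P2 drop T (P beats it: A:10>8 B:8>0)
P1→{A,B} P2→{P,R,S}

IESDS → P1:{A,B} P2:{P,R,S}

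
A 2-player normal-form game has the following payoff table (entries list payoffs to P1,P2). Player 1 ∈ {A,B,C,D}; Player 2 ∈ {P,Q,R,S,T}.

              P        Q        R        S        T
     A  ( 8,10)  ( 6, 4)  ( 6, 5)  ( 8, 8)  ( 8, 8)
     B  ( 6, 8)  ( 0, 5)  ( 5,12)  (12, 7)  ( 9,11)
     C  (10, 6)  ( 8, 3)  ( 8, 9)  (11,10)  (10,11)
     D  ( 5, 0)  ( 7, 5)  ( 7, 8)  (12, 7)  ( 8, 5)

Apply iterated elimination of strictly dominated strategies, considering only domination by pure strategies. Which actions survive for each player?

P1 drop A (C beats it: P:10>8 Q:8>6 R:8>6 S:11>8 T:10>8)
P2 drop P (R beats it: B:12>8 C:9>6 D:8>0)
P2 drop Q (R beats it: B:12>5 C:9>3 D:8>5)
P1→{B,C,D} P2→{R,S,T}

Survivors P1:{B,C,D} P2:{R,S,T}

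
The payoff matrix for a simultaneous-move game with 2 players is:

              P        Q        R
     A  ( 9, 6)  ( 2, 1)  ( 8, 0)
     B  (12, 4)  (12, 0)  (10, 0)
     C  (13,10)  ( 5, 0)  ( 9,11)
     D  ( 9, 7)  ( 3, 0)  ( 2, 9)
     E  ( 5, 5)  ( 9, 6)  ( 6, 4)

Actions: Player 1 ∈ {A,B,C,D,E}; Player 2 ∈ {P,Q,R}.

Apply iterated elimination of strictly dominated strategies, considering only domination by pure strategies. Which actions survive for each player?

IESDS → P1:{B,C} P2:{P,R}

P1 drop A (B beats it: P:12>9 Q:12>2 R:10>8)
P1 drop D (B beats it: P:12>9 Q:12>3 R:10>2)
P1 drop E (B beats it: P:12>5 Q:12>9 R:10>6)
P2 drop Q (P beats it: B:4>0 C:10>0)
P1→{B,C} P2→{P,R}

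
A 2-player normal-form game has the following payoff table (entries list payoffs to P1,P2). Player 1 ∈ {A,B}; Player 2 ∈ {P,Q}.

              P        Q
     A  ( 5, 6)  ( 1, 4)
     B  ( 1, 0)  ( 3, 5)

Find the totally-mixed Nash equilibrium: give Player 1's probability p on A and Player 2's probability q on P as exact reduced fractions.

p=5/7, q=1/3

P1 indiff ⇒ q·5+(1-q)·1 = q·1+(1-q)·3 ⇒ q(4) = (1-q)(2) ⇒ q = 1/3
P2 indiff ⇒ p·6+(1-p)·0 = p·4+(1-p)·5 ⇒ p(2) = (1-p)(5) ⇒ p = 5/7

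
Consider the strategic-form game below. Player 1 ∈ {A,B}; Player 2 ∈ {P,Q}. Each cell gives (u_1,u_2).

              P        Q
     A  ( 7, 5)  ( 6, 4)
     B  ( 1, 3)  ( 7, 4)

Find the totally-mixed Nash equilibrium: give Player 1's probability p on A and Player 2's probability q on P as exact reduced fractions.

P1 mixes 1/2 on A; P2 mixes 1/7 on P

P1 indiff ⇒ q·7+(1-q)·6 = q·1+(1-q)·7 ⇒ q(6) = (1-q)(1) ⇒ q = 1/7
P2 indiff ⇒ p·5+(1-p)·3 = p·4+(1-p)·4 ⇒ p(1) = (1-p)(1) ⇒ p = 1/2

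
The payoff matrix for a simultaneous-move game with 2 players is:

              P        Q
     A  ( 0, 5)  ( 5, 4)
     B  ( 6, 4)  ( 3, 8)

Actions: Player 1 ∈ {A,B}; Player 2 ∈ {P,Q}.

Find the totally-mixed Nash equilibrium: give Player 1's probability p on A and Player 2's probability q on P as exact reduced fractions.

P1 mixes 4/5 on A; P2 mixes 1/4 on P

P1 indiff ⇒ q·0+(1-q)·5 = q·6+(1-q)·3 ⇒ q(-6) = (1-q)(-2) ⇒ q = 1/4
P2 indiff ⇒ p·5+(1-p)·4 = p·4+(1-p)·8 ⇒ p(1) = (1-p)(4) ⇒ p = 4/5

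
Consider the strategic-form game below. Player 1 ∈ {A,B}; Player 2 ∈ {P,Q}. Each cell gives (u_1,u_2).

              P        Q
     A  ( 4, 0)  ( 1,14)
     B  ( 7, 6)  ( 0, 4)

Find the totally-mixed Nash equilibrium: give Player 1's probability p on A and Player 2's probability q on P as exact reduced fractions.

p=1/8, q=1/4

P1 indiff ⇒ q·4+(1-q)·1 = q·7+(1-q)·0 ⇒ q(-3) = (1-q)(-1) ⇒ q = 1/4
P2 indiff ⇒ p·0+(1-p)·6 = p·14+(1-p)·4 ⇒ p(-14) = (1-p)(-2) ⇒ p = 1/8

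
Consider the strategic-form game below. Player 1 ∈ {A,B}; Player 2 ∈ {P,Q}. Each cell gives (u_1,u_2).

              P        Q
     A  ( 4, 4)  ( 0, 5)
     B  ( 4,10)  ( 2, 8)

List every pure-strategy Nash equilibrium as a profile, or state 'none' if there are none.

NE set: (B,P)

(A,P): not NE [P2→Q gives 5>4]
(A,Q): not NE [P1→B gives 2>0]
(B,P): NE
(B,Q): not NE [P2→P gives 10>8]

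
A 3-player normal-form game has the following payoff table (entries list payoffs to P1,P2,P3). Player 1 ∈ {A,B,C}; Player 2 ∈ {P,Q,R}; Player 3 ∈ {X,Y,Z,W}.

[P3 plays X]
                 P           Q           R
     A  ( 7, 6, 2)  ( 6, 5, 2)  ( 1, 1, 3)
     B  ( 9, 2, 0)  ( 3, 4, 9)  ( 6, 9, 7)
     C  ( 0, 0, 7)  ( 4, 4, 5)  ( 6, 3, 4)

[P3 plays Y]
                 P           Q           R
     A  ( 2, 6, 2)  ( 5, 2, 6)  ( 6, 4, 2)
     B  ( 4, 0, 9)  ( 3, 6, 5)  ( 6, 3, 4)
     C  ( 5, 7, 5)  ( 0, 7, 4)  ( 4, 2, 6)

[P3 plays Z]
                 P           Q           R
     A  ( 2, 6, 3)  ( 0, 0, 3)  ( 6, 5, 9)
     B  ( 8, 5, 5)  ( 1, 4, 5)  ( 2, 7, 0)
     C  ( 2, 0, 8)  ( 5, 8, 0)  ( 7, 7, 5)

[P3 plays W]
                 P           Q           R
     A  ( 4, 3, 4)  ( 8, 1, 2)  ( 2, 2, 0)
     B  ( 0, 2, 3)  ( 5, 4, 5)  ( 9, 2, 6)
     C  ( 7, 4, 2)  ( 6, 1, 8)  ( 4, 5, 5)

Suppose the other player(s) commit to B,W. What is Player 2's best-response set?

argmax u_2 = {Q}

u_2(P vs B,W) = 2
u_2(Q vs B,W) = 4
u_2(R vs B,W) = 2
max payoff 4 at {Q}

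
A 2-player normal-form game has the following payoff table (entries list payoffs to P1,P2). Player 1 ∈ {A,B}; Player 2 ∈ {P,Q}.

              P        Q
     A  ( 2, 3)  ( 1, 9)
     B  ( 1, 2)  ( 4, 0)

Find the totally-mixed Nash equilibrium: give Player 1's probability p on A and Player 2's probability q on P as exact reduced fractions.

P1 mixes 1/4 on A; P2 mixes 3/4 on P

P1 indiff ⇒ q·2+(1-q)·1 = q·1+(1-q)·4 ⇒ q(1) = (1-q)(3) ⇒ q = 3/4
P2 indiff ⇒ p·3+(1-p)·2 = p·9+(1-p)·0 ⇒ p(-6) = (1-p)(-2) ⇒ p = 1/4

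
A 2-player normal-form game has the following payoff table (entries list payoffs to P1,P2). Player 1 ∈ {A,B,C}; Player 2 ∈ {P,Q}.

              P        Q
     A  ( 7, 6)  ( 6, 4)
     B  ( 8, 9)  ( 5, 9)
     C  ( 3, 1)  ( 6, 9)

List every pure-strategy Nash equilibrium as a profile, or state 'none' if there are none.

PSNE = {(B,P), (C,Q)}

(A,P): not NE [P1→B gives 8>7]
(A,Q): not NE [P2→P gives 6>4]
(B,P): NE
(B,Q): not NE [P1→C gives 6>5]
(C,P): not NE [P1→B gives 8>3; P2→Q gives 9>1]
(C,Q): NE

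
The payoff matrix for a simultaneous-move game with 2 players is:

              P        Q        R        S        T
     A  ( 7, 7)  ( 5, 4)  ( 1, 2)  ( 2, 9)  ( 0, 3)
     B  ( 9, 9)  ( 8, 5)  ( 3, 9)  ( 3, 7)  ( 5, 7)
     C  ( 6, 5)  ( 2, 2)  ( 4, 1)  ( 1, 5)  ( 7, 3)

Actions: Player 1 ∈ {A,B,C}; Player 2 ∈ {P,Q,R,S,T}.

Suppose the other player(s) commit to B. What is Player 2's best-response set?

u_2(P vs B) = 9
u_2(Q vs B) = 5
u_2(R vs B) = 9
u_2(S vs B) = 7
u_2(T vs B) = 7
max payoff 9 at {P,R}

P2 best: {P,R}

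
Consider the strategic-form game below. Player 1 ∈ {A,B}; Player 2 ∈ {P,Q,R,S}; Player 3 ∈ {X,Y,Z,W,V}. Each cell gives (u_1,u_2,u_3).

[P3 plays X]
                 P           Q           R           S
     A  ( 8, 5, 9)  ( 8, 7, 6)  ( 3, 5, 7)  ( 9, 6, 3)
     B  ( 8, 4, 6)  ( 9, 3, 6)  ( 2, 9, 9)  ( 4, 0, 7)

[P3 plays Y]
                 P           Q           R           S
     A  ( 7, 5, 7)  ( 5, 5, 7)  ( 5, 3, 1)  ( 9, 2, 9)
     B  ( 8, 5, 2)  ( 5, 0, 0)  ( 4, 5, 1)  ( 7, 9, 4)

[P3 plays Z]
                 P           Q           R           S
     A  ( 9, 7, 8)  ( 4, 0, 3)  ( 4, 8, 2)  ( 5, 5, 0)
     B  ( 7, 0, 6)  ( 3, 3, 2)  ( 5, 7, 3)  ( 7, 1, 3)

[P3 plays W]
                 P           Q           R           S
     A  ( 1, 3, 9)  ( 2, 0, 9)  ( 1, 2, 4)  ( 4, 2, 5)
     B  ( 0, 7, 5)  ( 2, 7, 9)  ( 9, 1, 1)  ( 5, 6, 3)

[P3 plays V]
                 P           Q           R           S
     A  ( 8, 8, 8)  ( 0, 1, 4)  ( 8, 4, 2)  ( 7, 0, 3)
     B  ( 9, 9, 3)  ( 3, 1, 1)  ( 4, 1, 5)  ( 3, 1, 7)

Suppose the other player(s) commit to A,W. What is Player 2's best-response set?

P2 best: {P}

u_2(P vs A,W) = 3
u_2(Q vs A,W) = 0
u_2(R vs A,W) = 2
u_2(S vs A,W) = 2
max payoff 3 at {P}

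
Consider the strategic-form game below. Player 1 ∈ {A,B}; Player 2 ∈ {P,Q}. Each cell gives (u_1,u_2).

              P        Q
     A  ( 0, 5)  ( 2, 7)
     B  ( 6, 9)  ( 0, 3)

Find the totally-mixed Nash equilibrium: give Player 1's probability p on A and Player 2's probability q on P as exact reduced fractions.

(p,q) = (3/4, 1/4)

P1 indiff ⇒ q·0+(1-q)·2 = q·6+(1-q)·0 ⇒ q(-6) = (1-q)(-2) ⇒ q = 1/4
P2 indiff ⇒ p·5+(1-p)·9 = p·7+(1-p)·3 ⇒ p(-2) = (1-p)(-6) ⇒ p = 3/4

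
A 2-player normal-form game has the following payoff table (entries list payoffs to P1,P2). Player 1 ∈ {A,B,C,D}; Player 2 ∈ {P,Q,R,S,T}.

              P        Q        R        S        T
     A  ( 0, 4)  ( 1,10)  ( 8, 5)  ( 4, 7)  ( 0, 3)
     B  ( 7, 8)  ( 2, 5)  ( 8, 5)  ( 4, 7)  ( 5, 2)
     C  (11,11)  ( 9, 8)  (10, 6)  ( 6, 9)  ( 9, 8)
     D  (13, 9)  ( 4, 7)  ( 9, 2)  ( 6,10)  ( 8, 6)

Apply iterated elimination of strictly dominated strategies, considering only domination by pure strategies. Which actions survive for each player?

P1 drop A (C beats it: P:11>0 Q:9>1 R:10>8 S:6>4 T:9>0)
P1 drop B (C beats it: P:11>7 Q:9>2 R:10>8 S:6>4 T:9>5)
P2 drop Q (P beats it: C:11>8 D:9>7)
P2 drop R (P beats it: C:11>6 D:9>2)
P2 drop T (P beats it: C:11>8 D:9>6)
P1→{C,D} P2→{P,S}

IESDS → P1:{C,D} P2:{P,S}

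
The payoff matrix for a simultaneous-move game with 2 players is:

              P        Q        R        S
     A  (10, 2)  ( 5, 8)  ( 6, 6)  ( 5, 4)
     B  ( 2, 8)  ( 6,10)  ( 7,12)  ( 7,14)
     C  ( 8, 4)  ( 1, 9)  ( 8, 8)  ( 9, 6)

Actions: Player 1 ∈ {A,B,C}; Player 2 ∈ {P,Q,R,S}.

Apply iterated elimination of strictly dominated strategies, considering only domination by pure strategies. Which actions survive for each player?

Survivors P1:{B,C} P2:{Q,R,S}

P2 drop P (Q beats it: A:8>2 B:10>8 C:9>4)
P1 drop A (B beats it: Q:6>5 R:7>6 S:7>5)
P1→{B,C} P2→{Q,R,S}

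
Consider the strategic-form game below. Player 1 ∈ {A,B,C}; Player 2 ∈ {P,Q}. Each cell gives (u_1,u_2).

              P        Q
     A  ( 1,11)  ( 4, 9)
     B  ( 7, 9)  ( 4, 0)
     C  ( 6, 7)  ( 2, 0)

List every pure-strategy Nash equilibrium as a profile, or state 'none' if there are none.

(A,P): not NE [P1→B gives 7>1]
(A,Q): not NE [P2→P gives 11>9]
(B,P): NE
(B,Q): not NE [P2→P gives 9>0]
(C,P): not NE [P1→B gives 7>6]
(C,Q): not NE [P1→B gives 4>2; P2→P gives 7>0]

PSNE = {(B,P)}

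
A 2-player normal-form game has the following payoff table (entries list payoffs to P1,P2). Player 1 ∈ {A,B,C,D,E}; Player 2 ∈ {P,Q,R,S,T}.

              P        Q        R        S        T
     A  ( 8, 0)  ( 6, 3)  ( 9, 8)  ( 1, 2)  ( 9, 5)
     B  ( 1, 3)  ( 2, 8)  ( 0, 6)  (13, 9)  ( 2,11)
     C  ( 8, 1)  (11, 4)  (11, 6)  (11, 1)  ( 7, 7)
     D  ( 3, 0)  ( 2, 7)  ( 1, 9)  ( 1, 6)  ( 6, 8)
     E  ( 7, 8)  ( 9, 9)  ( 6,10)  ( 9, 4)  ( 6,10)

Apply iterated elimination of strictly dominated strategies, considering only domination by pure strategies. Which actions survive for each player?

P1 drop D (C beats it: P:8>3 Q:11>2 R:11>1 S:11>1 T:7>6)
P1 drop E (C beats it: P:8>7 Q:11>9 R:11>6 S:11>9 T:7>6)
P2 drop P (Q beats it: A:3>0 B:8>3 C:4>1)
P2 drop Q (T beats it: A:5>3 B:11>8 C:7>4)
P2 drop S (T beats it: A:5>2 B:11>9 C:7>1)
P1 drop B (A beats it: R:9>0 T:9>2)
P1→{A,C} P2→{R,T}

IESDS → P1:{A,C} P2:{R,T}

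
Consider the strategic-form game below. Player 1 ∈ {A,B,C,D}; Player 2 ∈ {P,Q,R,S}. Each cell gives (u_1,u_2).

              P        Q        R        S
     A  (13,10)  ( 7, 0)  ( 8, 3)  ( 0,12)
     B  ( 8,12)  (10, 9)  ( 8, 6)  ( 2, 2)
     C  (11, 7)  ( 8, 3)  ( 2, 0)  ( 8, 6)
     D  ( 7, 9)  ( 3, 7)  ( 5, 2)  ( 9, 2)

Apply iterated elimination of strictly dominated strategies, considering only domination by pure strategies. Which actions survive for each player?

Survivors P1:{A,C,D} P2:{P,S}

P2 drop Q (P beats it: A:10>0 B:12>9 C:7>3 D:9>7)
P2 drop R (P beats it: A:10>3 B:12>6 C:7>0 D:9>2)
P1 drop B (C beats it: P:11>8 S:8>2)
P1→{A,C,D} P2→{P,S}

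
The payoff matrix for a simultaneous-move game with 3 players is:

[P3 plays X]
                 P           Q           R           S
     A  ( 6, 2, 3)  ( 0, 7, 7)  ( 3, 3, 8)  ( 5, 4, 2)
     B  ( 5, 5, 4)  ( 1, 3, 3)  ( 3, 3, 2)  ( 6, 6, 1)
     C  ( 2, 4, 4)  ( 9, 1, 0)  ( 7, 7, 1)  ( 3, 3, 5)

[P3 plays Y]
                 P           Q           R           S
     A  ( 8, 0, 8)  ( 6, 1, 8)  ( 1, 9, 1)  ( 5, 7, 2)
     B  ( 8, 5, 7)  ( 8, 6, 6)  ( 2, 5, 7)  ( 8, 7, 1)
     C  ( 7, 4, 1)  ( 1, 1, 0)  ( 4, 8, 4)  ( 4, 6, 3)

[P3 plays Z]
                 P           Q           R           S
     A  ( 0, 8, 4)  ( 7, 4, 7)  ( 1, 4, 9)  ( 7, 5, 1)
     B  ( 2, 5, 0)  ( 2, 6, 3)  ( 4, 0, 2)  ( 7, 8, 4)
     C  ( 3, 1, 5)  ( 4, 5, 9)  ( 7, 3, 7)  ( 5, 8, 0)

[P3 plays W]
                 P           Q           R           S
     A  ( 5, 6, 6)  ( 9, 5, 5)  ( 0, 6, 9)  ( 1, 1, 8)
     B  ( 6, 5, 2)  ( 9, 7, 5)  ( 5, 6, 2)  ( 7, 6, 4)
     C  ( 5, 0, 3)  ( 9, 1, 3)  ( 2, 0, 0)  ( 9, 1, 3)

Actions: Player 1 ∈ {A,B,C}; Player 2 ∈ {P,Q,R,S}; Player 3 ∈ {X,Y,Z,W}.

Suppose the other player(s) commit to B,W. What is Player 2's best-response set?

P2 best: {Q}

u_2(P vs B,W) = 5
u_2(Q vs B,W) = 7
u_2(R vs B,W) = 6
u_2(S vs B,W) = 6
max payoff 7 at {Q}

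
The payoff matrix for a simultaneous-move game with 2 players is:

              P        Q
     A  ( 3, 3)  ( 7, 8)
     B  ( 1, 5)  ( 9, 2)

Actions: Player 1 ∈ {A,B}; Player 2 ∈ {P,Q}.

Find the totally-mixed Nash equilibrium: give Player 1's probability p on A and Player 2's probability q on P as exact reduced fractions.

(p,q) = (3/8, 1/2)

P1 indiff ⇒ q·3+(1-q)·7 = q·1+(1-q)·9 ⇒ q(2) = (1-q)(2) ⇒ q = 1/2
P2 indiff ⇒ p·3+(1-p)·5 = p·8+(1-p)·2 ⇒ p(-5) = (1-p)(-3) ⇒ p = 3/8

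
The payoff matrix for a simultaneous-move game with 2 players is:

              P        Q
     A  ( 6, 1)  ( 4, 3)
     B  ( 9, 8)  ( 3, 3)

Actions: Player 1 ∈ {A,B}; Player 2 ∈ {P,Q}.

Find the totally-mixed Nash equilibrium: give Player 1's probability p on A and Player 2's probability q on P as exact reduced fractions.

(p,q) = (5/7, 1/4)

P1 indiff ⇒ q·6+(1-q)·4 = q·9+(1-q)·3 ⇒ q(-3) = (1-q)(-1) ⇒ q = 1/4
P2 indiff ⇒ p·1+(1-p)·8 = p·3+(1-p)·3 ⇒ p(-2) = (1-p)(-5) ⇒ p = 5/7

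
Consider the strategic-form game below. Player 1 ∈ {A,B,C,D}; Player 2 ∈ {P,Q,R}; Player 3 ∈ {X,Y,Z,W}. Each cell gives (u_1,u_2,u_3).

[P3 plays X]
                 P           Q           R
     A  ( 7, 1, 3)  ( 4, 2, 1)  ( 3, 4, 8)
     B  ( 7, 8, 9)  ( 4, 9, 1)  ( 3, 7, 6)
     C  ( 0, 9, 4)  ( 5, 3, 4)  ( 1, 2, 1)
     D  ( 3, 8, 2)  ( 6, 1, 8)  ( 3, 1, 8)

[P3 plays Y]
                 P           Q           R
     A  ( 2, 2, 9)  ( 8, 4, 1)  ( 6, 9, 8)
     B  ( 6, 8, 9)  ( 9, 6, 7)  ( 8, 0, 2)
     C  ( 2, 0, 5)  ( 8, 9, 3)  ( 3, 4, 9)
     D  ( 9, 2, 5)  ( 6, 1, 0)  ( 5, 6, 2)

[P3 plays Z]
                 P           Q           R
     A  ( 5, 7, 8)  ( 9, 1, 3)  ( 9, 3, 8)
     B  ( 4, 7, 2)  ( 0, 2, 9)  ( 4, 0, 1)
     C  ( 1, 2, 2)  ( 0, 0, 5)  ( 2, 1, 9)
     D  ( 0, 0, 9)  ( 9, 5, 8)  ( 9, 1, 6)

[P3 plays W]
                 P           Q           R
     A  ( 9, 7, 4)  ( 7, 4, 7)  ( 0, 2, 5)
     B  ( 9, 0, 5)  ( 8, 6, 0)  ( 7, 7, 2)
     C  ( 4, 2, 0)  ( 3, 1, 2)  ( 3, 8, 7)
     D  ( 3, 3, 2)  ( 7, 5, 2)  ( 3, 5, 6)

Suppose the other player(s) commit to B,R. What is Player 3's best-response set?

u_3(X vs B,R) = 6
u_3(Y vs B,R) = 2
u_3(Z vs B,R) = 1
u_3(W vs B,R) = 2
max payoff 6 at {X}

BR_3 = {X}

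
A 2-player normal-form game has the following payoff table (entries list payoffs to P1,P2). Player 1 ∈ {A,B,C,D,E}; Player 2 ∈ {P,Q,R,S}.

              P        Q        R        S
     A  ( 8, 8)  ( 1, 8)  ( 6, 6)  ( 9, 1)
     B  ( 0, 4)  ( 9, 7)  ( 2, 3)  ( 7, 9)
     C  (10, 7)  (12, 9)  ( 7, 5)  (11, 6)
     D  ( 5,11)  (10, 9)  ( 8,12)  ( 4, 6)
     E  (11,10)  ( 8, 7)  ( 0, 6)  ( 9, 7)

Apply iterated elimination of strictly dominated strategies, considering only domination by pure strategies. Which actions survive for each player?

Survivors P1:{C,D,E} P2:{P,Q,R}

P1 drop A (C beats it: P:10>8 Q:12>1 R:7>6 S:11>9)
P1 drop B (C beats it: P:10>0 Q:12>9 R:7>2 S:11>7)
P2 drop S (P beats it: C:7>6 D:11>6 E:10>7)
P1→{C,D,E} P2→{P,Q,R}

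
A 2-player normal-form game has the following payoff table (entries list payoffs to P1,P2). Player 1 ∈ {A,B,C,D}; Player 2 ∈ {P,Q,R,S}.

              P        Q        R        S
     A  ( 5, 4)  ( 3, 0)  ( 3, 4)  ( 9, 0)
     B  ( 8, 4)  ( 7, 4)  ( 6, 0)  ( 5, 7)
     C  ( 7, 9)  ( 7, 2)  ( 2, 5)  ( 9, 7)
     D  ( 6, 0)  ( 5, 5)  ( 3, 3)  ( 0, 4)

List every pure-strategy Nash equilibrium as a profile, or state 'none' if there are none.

PSNE: ∅

(A,P): not NE [P1→B gives 8>5]
(A,Q): not NE [P1→C gives 7>3; P2→R gives 4>0]
(A,R): not NE [P1→B gives 6>3]
(A,S): not NE [P2→R gives 4>0]
(B,P): not NE [P2→S gives 7>4]
(B,Q): not NE [P2→S gives 7>4]
(B,R): not NE [P2→S gives 7>0]
(B,S): not NE [P1→C gives 9>5]
(C,P): not NE [P1→B gives 8>7]
(C,Q): not NE [P2→P gives 9>2]
(C,R): not NE [P1→B gives 6>2; P2→P gives 9>5]
(C,S): not NE [P2→P gives 9>7]
(D,P): not NE [P1→B gives 8>6; P2→Q gives 5>0]
(D,Q): not NE [P1→C gives 7>5]
(D,R): not NE [P1→B gives 6>3; P2→Q gives 5>3]
(D,S): not NE [P1→C gives 9>0; P2→Q gives 5>4]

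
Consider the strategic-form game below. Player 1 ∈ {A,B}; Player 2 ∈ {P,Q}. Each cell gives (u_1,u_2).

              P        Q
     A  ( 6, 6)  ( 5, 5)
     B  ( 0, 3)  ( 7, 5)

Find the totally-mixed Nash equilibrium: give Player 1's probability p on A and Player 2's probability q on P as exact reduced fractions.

p=2/3, q=1/4

P1 indiff ⇒ q·6+(1-q)·5 = q·0+(1-q)·7 ⇒ q(6) = (1-q)(2) ⇒ q = 1/4
P2 indiff ⇒ p·6+(1-p)·3 = p·5+(1-p)·5 ⇒ p(1) = (1-p)(2) ⇒ p = 2/3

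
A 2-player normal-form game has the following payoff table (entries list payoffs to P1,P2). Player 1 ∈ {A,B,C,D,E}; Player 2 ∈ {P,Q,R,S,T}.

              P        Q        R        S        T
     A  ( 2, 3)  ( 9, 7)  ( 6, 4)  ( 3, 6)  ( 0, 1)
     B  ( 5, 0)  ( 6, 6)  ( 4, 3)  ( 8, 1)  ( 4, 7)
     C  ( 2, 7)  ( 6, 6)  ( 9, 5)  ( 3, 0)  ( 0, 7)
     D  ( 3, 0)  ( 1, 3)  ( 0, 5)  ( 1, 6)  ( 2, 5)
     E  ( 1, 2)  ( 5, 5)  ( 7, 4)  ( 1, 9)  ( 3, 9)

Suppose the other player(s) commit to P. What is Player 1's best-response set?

BR_1 = {B}

u_1(A vs P) = 2
u_1(B vs P) = 5
u_1(C vs P) = 2
u_1(D vs P) = 3
u_1(E vs P) = 1
max payoff 5 at {B}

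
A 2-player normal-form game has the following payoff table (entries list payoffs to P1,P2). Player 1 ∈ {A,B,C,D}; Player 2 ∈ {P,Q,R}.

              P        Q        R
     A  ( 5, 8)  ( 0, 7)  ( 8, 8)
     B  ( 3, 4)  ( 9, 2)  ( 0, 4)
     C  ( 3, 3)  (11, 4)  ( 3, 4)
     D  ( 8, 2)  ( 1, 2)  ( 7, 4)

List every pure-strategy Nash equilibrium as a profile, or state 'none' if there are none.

(A,P): not NE [P1→D gives 8>5]
(A,Q): not NE [P1→C gives 11>0; P2→R gives 8>7]
(A,R): NE
(B,P): not NE [P1→D gives 8>3]
(B,Q): not NE [P1→C gives 11>9; P2→R gives 4>2]
(B,R): not NE [P1→A gives 8>0]
(C,P): not NE [P1→D gives 8>3; P2→R gives 4>3]
(C,Q): NE
(C,R): not NE [P1→A gives 8>3]
(D,P): not NE [P2→R gives 4>2]
(D,Q): not NE [P1→C gives 11>1; P2→R gives 4>2]
(D,R): not NE [P1→A gives 8>7]

Nash profiles: (A,R), (C,Q)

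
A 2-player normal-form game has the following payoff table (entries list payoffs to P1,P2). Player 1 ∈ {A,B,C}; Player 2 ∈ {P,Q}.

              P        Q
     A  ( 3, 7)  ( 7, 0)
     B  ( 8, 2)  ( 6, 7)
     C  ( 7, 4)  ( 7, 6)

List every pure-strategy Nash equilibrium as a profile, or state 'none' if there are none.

(A,P): not NE [P1→B gives 8>3]
(A,Q): not NE [P2→P gives 7>0]
(B,P): not NE [P2→Q gives 7>2]
(B,Q): not NE [P1→C gives 7>6]
(C,P): not NE [P1→B gives 8>7; P2→Q gives 6>4]
(C,Q): NE

PSNE = {(C,Q)}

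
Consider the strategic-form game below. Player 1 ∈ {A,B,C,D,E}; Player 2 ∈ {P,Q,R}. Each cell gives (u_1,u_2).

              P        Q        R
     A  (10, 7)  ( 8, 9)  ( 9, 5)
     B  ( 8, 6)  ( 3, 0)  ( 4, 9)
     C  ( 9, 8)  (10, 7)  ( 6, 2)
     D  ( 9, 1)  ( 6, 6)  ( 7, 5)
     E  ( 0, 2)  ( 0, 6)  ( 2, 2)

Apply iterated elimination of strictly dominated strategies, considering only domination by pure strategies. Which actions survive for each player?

IESDS → P1:{A,C} P2:{P,Q}

P1 drop B (A beats it: P:10>8 Q:8>3 R:9>4)
P1 drop D (A beats it: P:10>9 Q:8>6 R:9>7)
P1 drop E (A beats it: P:10>0 Q:8>0 R:9>2)
P2 drop R (P beats it: A:7>5 C:8>2)
P1→{A,C} P2→{P,Q}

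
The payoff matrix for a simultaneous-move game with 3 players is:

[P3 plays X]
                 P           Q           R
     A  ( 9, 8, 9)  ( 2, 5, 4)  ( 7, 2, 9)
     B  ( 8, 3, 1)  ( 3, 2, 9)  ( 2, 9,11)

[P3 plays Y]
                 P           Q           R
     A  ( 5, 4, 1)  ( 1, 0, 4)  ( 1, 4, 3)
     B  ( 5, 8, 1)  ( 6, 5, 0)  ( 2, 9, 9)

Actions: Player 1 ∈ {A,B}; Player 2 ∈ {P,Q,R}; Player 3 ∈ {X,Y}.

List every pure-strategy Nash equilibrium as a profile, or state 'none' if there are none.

Nash profiles: (A,P,X)

(A,P,X): NE
(A,P,Y): not NE [P3→X gives 9>1]
(A,Q,X): not NE [P1→B gives 3>2; P2→P gives 8>5]
(A,Q,Y): not NE [P1→B gives 6>1; P2→R gives 4>0]
(A,R,X): not NE [P2→P gives 8>2]
(A,R,Y): not NE [P1→B gives 2>1; P3→X gives 9>3]
(B,P,X): not NE [P1→A gives 9>8; P2→R gives 9>3]
(B,P,Y): not NE [P2→R gives 9>8]
(B,Q,X): not NE [P2→R gives 9>2]
(B,Q,Y): not NE [P2→R gives 9>5; P3→X gives 9>0]
(B,R,X): not NE [P1→A gives 7>2]
(B,R,Y): not NE [P3→X gives 11>9]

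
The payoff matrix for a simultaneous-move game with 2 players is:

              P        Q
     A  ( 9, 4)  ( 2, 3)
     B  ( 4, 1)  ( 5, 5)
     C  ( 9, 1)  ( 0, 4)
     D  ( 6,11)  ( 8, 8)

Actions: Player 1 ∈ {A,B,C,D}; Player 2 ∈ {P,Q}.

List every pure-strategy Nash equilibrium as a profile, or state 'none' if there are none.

(A,P): NE
(A,Q): not NE [P1→D gives 8>2; P2→P gives 4>3]
(B,P): not NE [P1→C gives 9>4; P2→Q gives 5>1]
(B,Q): not NE [P1→D gives 8>5]
(C,P): not NE [P2→Q gives 4>1]
(C,Q): not NE [P1→D gives 8>0]
(D,P): not NE [P1→C gives 9>6]
(D,Q): not NE [P2→P gives 11>8]

Nash profiles: (A,P)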